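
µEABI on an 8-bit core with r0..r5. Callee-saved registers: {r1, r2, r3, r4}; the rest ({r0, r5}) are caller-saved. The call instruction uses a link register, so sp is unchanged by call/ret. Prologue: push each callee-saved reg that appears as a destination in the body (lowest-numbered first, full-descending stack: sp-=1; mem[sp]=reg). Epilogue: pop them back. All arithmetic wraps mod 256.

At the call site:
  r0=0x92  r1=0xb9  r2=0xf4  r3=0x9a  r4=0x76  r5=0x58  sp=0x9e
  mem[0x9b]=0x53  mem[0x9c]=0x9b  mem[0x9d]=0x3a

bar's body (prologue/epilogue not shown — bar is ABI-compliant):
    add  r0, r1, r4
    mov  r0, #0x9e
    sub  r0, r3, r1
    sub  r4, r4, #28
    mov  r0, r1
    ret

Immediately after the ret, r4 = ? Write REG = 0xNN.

prologue: push r4 → mem[0x9d]=0x76, sp=0x9d
body[0] add  r0, r1, r4 → r0=0x2f
body[1] mov  r0, #0x9e → r0=0x9e
body[2] sub  r0, r3, r1 → r0=0xe1
body[3] sub  r4, r4, #28 → r4=0x5a
body[4] mov  r0, r1 → r0=0xb9
epilogue: pop r4=0x76, sp=0x9e
r4 is callee-saved → restored

REG = 0x76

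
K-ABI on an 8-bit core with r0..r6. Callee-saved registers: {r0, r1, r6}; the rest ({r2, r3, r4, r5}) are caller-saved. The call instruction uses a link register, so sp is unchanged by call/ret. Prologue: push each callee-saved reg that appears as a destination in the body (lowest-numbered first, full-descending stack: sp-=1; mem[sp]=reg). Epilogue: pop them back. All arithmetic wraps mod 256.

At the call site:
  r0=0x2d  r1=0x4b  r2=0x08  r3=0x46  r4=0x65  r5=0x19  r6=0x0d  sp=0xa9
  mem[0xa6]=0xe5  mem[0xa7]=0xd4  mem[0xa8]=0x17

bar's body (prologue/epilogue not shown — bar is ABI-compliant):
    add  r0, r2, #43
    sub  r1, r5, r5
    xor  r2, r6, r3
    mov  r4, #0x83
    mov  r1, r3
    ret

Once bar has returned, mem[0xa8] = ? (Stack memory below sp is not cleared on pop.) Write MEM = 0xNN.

MEM = 0x2d

prologue: push r0 → mem[0xa8]=0x2d, sp=0xa8
prologue: push r1 → mem[0xa7]=0x4b, sp=0xa7
body[0] add  r0, r2, #43 → r0=0x33
body[1] sub  r1, r5, r5 → r1=0x00
body[2] xor  r2, r6, r3 → r2=0x4b
body[3] mov  r4, #0x83 → r4=0x83
body[4] mov  r1, r3 → r1=0x46
epilogue: pop r1=0x4b, sp=0xa8
epilogue: pop r0=0x2d, sp=0xa9
prologue pushed ['r0', 'r1'] at ['0xa8', '0xa7']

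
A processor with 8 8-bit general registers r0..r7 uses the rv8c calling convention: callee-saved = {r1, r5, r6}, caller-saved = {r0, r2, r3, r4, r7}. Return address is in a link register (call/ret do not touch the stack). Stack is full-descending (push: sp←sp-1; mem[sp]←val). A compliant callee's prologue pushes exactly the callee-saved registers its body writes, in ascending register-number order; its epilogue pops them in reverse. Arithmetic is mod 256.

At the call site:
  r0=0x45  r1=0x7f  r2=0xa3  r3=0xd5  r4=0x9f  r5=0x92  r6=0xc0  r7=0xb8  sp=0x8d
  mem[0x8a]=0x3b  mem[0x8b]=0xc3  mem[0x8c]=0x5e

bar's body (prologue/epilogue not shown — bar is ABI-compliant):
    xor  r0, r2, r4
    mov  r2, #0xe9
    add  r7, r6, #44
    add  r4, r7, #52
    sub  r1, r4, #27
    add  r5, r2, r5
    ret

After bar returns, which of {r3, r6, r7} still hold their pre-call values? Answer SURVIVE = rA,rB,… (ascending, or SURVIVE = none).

SURVIVE = r3,r6

prologue: push r1 -> mem[0x8c]=0x7f, sp=0x8c
prologue: push r5 -> mem[0x8b]=0x92, sp=0x8b
body[0] xor  r0, r2, r4 -> r0=0x3c
body[1] mov  r2, #0xe9 -> r2=0xe9
body[2] add  r7, r6, #44 -> r7=0xec
body[3] add  r4, r7, #52 -> r4=0x20
body[4] sub  r1, r4, #27 -> r1=0x05
body[5] add  r5, r2, r5 -> r5=0x7b
epilogue: pop r5=0x92, sp=0x8c
epilogue: pop r1=0x7f, sp=0x8d
r3: caller-saved, written=False
r6: callee-saved, written=False
r7: caller-saved, written=True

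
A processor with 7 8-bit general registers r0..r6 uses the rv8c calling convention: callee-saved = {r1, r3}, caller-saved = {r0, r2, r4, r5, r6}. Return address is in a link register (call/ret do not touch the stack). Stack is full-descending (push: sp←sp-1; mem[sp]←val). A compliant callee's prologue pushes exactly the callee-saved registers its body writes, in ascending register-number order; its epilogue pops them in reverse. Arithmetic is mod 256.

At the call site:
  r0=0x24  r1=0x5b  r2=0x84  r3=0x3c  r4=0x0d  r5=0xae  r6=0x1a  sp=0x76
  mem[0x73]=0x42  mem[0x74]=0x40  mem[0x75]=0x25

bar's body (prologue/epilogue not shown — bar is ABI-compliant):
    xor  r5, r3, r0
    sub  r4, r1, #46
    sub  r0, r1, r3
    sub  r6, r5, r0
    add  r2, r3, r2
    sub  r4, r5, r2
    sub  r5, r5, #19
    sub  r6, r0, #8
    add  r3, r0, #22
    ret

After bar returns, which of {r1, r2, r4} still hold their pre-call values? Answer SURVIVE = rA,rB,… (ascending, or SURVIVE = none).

prologue: push r3 → mem[0x75]=0x3c, sp=0x75
body[0] xor  r5, r3, r0 → r5=0x18
body[1] sub  r4, r1, #46 → r4=0x2d
body[2] sub  r0, r1, r3 → r0=0x1f
body[3] sub  r6, r5, r0 → r6=0xf9
body[4] add  r2, r3, r2 → r2=0xc0
body[5] sub  r4, r5, r2 → r4=0x58
body[6] sub  r5, r5, #19 → r5=0x05
body[7] sub  r6, r0, #8 → r6=0x17
body[8] add  r3, r0, #22 → r3=0x35
epilogue: pop r3=0x3c, sp=0x76
r1: callee-saved, written=False
r2: caller-saved, written=True
r4: caller-saved, written=True

SURVIVE = r1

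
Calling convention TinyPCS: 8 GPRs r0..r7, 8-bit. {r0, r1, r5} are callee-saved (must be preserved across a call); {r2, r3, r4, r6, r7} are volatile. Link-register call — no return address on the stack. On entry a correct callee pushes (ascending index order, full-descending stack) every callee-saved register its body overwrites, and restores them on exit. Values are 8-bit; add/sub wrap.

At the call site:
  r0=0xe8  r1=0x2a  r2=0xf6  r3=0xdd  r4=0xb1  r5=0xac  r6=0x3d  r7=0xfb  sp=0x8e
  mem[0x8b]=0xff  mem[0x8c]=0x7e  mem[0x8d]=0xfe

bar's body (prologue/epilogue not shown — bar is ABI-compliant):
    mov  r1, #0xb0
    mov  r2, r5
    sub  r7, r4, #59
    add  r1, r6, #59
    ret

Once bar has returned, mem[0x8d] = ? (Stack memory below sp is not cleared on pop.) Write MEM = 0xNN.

MEM = 0x2a

prologue: push r1 -> mem[0x8d]=0x2a, sp=0x8d
body[0] mov  r1, #0xb0 -> r1=0xb0
body[1] mov  r2, r5 -> r2=0xac
body[2] sub  r7, r4, #59 -> r7=0x76
body[3] add  r1, r6, #59 -> r1=0x78
epilogue: pop r1=0x2a, sp=0x8e
prologue pushed ['r1'] at ['0x8d']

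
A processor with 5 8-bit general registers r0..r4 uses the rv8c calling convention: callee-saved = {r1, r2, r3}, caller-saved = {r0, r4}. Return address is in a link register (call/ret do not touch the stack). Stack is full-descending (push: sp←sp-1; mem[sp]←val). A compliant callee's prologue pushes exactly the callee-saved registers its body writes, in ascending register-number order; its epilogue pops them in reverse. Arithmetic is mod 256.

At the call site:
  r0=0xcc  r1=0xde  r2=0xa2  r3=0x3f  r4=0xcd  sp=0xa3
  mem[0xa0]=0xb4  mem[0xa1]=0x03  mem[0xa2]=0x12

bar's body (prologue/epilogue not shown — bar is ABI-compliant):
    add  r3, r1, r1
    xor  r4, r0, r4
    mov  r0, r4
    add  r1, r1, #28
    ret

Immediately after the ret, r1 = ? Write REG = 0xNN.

prologue: push r1 → mem[0xa2]=0xde, sp=0xa2
prologue: push r3 → mem[0xa1]=0x3f, sp=0xa1
body[0] add  r3, r1, r1 → r3=0xbc
body[1] xor  r4, r0, r4 → r4=0x01
body[2] mov  r0, r4 → r0=0x01
body[3] add  r1, r1, #28 → r1=0xfa
epilogue: pop r3=0x3f, sp=0xa2
epilogue: pop r1=0xde, sp=0xa3
r1 is callee-saved → restored

REG = 0xde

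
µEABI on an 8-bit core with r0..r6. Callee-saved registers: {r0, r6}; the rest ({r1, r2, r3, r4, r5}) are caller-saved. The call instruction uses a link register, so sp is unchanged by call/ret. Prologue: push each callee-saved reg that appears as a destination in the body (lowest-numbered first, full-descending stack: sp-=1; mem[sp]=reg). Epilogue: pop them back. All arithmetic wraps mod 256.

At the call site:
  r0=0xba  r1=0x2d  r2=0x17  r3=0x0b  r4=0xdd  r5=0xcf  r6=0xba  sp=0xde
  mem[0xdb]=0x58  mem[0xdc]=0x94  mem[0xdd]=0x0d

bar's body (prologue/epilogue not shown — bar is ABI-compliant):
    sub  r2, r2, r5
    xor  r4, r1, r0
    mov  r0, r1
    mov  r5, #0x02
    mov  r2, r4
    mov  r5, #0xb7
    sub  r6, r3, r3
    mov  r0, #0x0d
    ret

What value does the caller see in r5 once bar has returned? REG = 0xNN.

prologue: push r0 → mem[0xdd]=0xba, sp=0xdd
prologue: push r6 → mem[0xdc]=0xba, sp=0xdc
body[0] sub  r2, r2, r5 → r2=0x48
body[1] xor  r4, r1, r0 → r4=0x97
body[2] mov  r0, r1 → r0=0x2d
body[3] mov  r5, #0x02 → r5=0x02
body[4] mov  r2, r4 → r2=0x97
body[5] mov  r5, #0xb7 → r5=0xb7
body[6] sub  r6, r3, r3 → r6=0x00
body[7] mov  r0, #0x0d → r0=0x0d
epilogue: pop r6=0xba, sp=0xdd
epilogue: pop r0=0xba, sp=0xde
r5 is caller-saved → body value

REG = 0xb7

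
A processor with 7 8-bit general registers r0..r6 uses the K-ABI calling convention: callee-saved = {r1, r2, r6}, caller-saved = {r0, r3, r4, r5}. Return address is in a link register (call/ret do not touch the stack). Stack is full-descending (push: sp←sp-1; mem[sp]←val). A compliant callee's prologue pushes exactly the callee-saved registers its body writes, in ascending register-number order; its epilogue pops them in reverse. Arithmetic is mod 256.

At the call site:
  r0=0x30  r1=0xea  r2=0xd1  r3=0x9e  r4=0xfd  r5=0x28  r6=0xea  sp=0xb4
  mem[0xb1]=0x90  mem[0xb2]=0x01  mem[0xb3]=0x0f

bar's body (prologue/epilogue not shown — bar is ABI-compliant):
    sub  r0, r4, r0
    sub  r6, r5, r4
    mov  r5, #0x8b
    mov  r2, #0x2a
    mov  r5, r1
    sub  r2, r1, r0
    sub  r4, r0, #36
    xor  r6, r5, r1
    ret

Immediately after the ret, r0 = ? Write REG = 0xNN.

REG = 0xcd

prologue: push r2 → mem[0xb3]=0xd1, sp=0xb3
prologue: push r6 → mem[0xb2]=0xea, sp=0xb2
body[0] sub  r0, r4, r0 → r0=0xcd
body[1] sub  r6, r5, r4 → r6=0x2b
body[2] mov  r5, #0x8b → r5=0x8b
body[3] mov  r2, #0x2a → r2=0x2a
body[4] mov  r5, r1 → r5=0xea
body[5] sub  r2, r1, r0 → r2=0x1d
body[6] sub  r4, r0, #36 → r4=0xa9
body[7] xor  r6, r5, r1 → r6=0x00
epilogue: pop r6=0xea, sp=0xb3
epilogue: pop r2=0xd1, sp=0xb4
r0 is caller-saved → body value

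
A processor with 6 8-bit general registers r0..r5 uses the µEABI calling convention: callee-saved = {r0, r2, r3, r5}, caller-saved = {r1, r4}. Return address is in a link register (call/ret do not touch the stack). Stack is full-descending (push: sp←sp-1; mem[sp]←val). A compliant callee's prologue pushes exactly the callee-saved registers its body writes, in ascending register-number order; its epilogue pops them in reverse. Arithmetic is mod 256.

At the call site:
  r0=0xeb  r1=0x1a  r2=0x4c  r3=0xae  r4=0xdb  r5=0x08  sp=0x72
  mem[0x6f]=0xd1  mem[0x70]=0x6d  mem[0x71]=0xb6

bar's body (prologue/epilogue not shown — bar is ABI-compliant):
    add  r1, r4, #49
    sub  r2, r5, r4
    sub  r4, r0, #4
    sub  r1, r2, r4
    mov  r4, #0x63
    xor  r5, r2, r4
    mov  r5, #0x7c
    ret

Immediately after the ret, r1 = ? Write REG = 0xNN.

prologue: push r2 -> mem[0x71]=0x4c, sp=0x71
prologue: push r5 -> mem[0x70]=0x08, sp=0x70
body[0] add  r1, r4, #49 -> r1=0x0c
body[1] sub  r2, r5, r4 -> r2=0x2d
body[2] sub  r4, r0, #4 -> r4=0xe7
body[3] sub  r1, r2, r4 -> r1=0x46
body[4] mov  r4, #0x63 -> r4=0x63
body[5] xor  r5, r2, r4 -> r5=0x4e
body[6] mov  r5, #0x7c -> r5=0x7c
epilogue: pop r5=0x08, sp=0x71
epilogue: pop r2=0x4c, sp=0x72
r1 is caller-saved -> body value

REG = 0x46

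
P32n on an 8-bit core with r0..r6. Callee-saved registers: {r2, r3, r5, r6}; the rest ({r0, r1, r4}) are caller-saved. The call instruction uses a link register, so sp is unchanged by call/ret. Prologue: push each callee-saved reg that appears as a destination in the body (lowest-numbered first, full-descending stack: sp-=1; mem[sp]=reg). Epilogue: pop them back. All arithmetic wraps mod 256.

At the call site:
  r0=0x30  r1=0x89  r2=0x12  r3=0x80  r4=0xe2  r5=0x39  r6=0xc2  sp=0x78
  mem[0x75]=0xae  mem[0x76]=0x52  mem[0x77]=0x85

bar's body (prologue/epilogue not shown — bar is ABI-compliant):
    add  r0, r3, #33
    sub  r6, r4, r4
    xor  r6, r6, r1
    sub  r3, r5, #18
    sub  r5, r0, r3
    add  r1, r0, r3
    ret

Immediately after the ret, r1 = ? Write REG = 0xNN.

REG = 0xc8

prologue: push r3 → mem[0x77]=0x80, sp=0x77
prologue: push r5 → mem[0x76]=0x39, sp=0x76
prologue: push r6 → mem[0x75]=0xc2, sp=0x75
body[0] add  r0, r3, #33 → r0=0xa1
body[1] sub  r6, r4, r4 → r6=0x00
body[2] xor  r6, r6, r1 → r6=0x89
body[3] sub  r3, r5, #18 → r3=0x27
body[4] sub  r5, r0, r3 → r5=0x7a
body[5] add  r1, r0, r3 → r1=0xc8
epilogue: pop r6=0xc2, sp=0x76
epilogue: pop r5=0x39, sp=0x77
epilogue: pop r3=0x80, sp=0x78
r1 is caller-saved → body value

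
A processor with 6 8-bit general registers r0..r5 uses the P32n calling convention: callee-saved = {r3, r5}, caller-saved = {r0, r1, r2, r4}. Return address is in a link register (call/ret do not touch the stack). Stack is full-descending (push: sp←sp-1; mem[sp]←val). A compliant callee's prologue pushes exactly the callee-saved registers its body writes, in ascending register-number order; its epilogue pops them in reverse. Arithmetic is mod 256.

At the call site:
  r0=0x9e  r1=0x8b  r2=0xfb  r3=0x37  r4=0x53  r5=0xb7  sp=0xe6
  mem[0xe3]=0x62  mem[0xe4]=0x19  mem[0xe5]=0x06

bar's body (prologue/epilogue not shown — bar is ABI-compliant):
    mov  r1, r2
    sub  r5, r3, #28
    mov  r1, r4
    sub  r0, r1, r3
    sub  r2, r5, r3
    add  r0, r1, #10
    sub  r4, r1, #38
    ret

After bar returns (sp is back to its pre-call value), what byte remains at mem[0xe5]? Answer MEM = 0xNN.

MEM = 0xb7

prologue: push r5 → mem[0xe5]=0xb7, sp=0xe5
body[0] mov  r1, r2 → r1=0xfb
body[1] sub  r5, r3, #28 → r5=0x1b
body[2] mov  r1, r4 → r1=0x53
body[3] sub  r0, r1, r3 → r0=0x1c
body[4] sub  r2, r5, r3 → r2=0xe4
body[5] add  r0, r1, #10 → r0=0x5d
body[6] sub  r4, r1, #38 → r4=0x2d
epilogue: pop r5=0xb7, sp=0xe6
prologue pushed ['r5'] at ['0xe5']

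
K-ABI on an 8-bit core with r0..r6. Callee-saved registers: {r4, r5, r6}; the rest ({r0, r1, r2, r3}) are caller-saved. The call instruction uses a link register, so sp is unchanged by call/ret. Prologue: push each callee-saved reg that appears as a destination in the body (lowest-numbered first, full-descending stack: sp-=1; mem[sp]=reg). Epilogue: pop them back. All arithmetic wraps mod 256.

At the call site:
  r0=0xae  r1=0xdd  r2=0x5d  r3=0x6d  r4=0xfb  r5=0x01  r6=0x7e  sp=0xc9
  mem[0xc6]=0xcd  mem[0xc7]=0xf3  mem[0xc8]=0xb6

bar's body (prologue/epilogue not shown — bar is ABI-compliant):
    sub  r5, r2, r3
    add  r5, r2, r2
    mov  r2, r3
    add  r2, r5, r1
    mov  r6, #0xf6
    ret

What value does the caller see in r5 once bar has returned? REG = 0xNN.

REG = 0x01

prologue: push r5 → mem[0xc8]=0x01, sp=0xc8
prologue: push r6 → mem[0xc7]=0x7e, sp=0xc7
body[0] sub  r5, r2, r3 → r5=0xf0
body[1] add  r5, r2, r2 → r5=0xba
body[2] mov  r2, r3 → r2=0x6d
body[3] add  r2, r5, r1 → r2=0x97
body[4] mov  r6, #0xf6 → r6=0xf6
epilogue: pop r6=0x7e, sp=0xc8
epilogue: pop r5=0x01, sp=0xc9
r5 is callee-saved → restored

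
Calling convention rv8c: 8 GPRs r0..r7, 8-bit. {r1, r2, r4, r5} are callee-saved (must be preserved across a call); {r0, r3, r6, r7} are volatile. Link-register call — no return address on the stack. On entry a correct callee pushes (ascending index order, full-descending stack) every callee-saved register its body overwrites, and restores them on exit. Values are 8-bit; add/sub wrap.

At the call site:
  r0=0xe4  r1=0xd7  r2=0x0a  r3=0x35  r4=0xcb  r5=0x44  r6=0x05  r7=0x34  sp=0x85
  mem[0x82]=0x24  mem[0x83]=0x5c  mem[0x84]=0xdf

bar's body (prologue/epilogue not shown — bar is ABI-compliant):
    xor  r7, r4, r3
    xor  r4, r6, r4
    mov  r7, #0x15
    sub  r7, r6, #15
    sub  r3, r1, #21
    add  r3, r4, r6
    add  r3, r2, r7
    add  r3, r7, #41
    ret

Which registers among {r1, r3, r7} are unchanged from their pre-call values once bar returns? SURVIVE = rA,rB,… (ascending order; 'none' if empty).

prologue: push r4 -> mem[0x84]=0xcb, sp=0x84
body[0] xor  r7, r4, r3 -> r7=0xfe
body[1] xor  r4, r6, r4 -> r4=0xce
body[2] mov  r7, #0x15 -> r7=0x15
body[3] sub  r7, r6, #15 -> r7=0xf6
body[4] sub  r3, r1, #21 -> r3=0xc2
body[5] add  r3, r4, r6 -> r3=0xd3
body[6] add  r3, r2, r7 -> r3=0x00
body[7] add  r3, r7, #41 -> r3=0x1f
epilogue: pop r4=0xcb, sp=0x85
r1: callee-saved, written=False
r3: caller-saved, written=True
r7: caller-saved, written=True

SURVIVE = r1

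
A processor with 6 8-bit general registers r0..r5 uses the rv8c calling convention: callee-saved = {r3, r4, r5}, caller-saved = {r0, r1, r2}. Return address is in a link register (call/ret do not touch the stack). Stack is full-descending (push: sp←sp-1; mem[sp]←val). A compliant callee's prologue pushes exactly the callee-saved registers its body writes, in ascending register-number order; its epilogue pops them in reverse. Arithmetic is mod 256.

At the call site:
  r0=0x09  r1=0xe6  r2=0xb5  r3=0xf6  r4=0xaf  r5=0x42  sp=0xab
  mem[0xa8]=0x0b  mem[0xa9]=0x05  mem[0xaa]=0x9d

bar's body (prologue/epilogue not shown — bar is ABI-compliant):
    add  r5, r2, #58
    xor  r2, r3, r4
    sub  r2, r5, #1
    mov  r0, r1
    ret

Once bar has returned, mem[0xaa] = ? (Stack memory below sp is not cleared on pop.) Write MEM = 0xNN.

prologue: push r5 -> mem[0xaa]=0x42, sp=0xaa
body[0] add  r5, r2, #58 -> r5=0xef
body[1] xor  r2, r3, r4 -> r2=0x59
body[2] sub  r2, r5, #1 -> r2=0xee
body[3] mov  r0, r1 -> r0=0xe6
epilogue: pop r5=0x42, sp=0xab
prologue pushed ['r5'] at ['0xaa']

MEM = 0x42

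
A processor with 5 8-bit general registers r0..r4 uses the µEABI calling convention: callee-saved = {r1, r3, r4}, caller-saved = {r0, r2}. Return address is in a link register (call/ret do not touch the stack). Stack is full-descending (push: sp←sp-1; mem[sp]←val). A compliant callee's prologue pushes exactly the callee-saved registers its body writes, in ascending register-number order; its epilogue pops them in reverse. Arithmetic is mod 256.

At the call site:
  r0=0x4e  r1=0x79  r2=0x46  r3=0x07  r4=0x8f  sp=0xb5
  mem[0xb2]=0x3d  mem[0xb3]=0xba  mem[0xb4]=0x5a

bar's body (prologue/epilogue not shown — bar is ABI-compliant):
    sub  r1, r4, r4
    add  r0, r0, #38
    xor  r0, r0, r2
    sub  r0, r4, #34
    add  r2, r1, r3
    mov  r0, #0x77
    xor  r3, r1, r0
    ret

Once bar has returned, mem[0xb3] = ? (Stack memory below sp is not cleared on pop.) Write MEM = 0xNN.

prologue: push r1 -> mem[0xb4]=0x79, sp=0xb4
prologue: push r3 -> mem[0xb3]=0x07, sp=0xb3
body[0] sub  r1, r4, r4 -> r1=0x00
body[1] add  r0, r0, #38 -> r0=0x74
body[2] xor  r0, r0, r2 -> r0=0x32
body[3] sub  r0, r4, #34 -> r0=0x6d
body[4] add  r2, r1, r3 -> r2=0x07
body[5] mov  r0, #0x77 -> r0=0x77
body[6] xor  r3, r1, r0 -> r3=0x77
epilogue: pop r3=0x07, sp=0xb4
epilogue: pop r1=0x79, sp=0xb5
prologue pushed ['r1', 'r3'] at ['0xb4', '0xb3']

MEM = 0x07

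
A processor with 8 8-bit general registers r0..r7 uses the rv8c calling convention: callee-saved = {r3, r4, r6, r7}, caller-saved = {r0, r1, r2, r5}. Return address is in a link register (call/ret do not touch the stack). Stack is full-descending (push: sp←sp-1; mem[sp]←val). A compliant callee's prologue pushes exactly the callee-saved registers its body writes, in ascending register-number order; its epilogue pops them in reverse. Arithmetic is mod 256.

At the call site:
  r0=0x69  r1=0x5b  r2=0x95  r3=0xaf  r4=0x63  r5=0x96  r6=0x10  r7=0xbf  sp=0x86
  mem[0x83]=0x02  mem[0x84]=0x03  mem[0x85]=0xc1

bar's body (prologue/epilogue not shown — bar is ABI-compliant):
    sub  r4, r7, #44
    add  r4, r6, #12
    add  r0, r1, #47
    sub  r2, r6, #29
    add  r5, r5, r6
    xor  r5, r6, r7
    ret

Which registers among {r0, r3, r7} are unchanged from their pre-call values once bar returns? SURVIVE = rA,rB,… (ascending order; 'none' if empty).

SURVIVE = r3,r7

prologue: push r4 → mem[0x85]=0x63, sp=0x85
body[0] sub  r4, r7, #44 → r4=0x93
body[1] add  r4, r6, #12 → r4=0x1c
body[2] add  r0, r1, #47 → r0=0x8a
body[3] sub  r2, r6, #29 → r2=0xf3
body[4] add  r5, r5, r6 → r5=0xa6
body[5] xor  r5, r6, r7 → r5=0xaf
epilogue: pop r4=0x63, sp=0x86
r0: caller-saved, written=True
r3: callee-saved, written=False
r7: callee-saved, written=False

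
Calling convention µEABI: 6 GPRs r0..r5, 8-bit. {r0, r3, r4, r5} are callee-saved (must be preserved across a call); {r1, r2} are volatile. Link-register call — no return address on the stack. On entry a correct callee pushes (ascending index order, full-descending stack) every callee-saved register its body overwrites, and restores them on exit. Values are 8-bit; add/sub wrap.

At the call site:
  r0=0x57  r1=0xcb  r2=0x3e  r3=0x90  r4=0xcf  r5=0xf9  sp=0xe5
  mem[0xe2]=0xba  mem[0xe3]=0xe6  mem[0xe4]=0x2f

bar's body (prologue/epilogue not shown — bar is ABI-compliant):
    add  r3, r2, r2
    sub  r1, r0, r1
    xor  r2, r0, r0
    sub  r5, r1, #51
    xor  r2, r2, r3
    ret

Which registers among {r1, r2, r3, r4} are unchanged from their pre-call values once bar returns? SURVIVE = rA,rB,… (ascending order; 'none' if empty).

SURVIVE = r3,r4

prologue: push r3 -> mem[0xe4]=0x90, sp=0xe4
prologue: push r5 -> mem[0xe3]=0xf9, sp=0xe3
body[0] add  r3, r2, r2 -> r3=0x7c
body[1] sub  r1, r0, r1 -> r1=0x8c
body[2] xor  r2, r0, r0 -> r2=0x00
body[3] sub  r5, r1, #51 -> r5=0x59
body[4] xor  r2, r2, r3 -> r2=0x7c
epilogue: pop r5=0xf9, sp=0xe4
epilogue: pop r3=0x90, sp=0xe5
r1: caller-saved, written=True
r2: caller-saved, written=True
r3: callee-saved, written=True
r4: callee-saved, written=False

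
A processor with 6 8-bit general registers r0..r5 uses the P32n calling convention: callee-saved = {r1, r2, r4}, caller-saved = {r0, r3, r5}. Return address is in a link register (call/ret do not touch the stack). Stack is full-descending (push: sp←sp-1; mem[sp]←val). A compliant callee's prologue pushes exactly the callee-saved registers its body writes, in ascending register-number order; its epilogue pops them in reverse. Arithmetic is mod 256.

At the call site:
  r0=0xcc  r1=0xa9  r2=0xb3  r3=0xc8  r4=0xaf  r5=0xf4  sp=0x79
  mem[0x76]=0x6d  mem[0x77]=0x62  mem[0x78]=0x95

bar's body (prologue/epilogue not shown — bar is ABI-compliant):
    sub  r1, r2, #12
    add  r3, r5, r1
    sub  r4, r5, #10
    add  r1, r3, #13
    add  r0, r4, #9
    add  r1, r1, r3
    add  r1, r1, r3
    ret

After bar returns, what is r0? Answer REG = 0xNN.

REG = 0xf3

prologue: push r1 → mem[0x78]=0xa9, sp=0x78
prologue: push r4 → mem[0x77]=0xaf, sp=0x77
body[0] sub  r1, r2, #12 → r1=0xa7
body[1] add  r3, r5, r1 → r3=0x9b
body[2] sub  r4, r5, #10 → r4=0xea
body[3] add  r1, r3, #13 → r1=0xa8
body[4] add  r0, r4, #9 → r0=0xf3
body[5] add  r1, r1, r3 → r1=0x43
body[6] add  r1, r1, r3 → r1=0xde
epilogue: pop r4=0xaf, sp=0x78
epilogue: pop r1=0xa9, sp=0x79
r0 is caller-saved → body value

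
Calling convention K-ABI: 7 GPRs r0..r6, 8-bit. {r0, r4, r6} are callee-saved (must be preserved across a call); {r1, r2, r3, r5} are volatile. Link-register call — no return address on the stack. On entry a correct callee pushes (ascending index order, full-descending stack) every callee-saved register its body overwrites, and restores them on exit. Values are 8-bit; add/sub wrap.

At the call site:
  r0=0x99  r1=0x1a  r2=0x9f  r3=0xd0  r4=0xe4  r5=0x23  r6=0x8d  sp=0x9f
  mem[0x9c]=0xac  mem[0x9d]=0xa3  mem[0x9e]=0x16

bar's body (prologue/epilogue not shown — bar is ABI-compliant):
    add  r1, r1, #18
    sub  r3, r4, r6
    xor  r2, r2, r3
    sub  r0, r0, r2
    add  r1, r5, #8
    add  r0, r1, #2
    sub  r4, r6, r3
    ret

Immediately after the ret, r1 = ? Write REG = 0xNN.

prologue: push r0 -> mem[0x9e]=0x99, sp=0x9e
prologue: push r4 -> mem[0x9d]=0xe4, sp=0x9d
body[0] add  r1, r1, #18 -> r1=0x2c
body[1] sub  r3, r4, r6 -> r3=0x57
body[2] xor  r2, r2, r3 -> r2=0xc8
body[3] sub  r0, r0, r2 -> r0=0xd1
body[4] add  r1, r5, #8 -> r1=0x2b
body[5] add  r0, r1, #2 -> r0=0x2d
body[6] sub  r4, r6, r3 -> r4=0x36
epilogue: pop r4=0xe4, sp=0x9e
epilogue: pop r0=0x99, sp=0x9f
r1 is caller-saved -> body value

REG = 0x2b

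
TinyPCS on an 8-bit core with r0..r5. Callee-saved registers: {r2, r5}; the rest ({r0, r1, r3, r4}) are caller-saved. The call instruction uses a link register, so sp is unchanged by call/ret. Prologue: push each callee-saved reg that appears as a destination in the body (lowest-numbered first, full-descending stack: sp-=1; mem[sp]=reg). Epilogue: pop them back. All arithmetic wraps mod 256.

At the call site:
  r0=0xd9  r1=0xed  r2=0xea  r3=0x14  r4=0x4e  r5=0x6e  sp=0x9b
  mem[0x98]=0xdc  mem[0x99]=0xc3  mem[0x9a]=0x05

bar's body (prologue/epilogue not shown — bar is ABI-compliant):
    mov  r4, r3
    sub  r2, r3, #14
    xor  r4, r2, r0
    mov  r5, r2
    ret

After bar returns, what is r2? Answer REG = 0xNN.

prologue: push r2 → mem[0x9a]=0xea, sp=0x9a
prologue: push r5 → mem[0x99]=0x6e, sp=0x99
body[0] mov  r4, r3 → r4=0x14
body[1] sub  r2, r3, #14 → r2=0x06
body[2] xor  r4, r2, r0 → r4=0xdf
body[3] mov  r5, r2 → r5=0x06
epilogue: pop r5=0x6e, sp=0x9a
epilogue: pop r2=0xea, sp=0x9b
r2 is callee-saved → restored

REG = 0xea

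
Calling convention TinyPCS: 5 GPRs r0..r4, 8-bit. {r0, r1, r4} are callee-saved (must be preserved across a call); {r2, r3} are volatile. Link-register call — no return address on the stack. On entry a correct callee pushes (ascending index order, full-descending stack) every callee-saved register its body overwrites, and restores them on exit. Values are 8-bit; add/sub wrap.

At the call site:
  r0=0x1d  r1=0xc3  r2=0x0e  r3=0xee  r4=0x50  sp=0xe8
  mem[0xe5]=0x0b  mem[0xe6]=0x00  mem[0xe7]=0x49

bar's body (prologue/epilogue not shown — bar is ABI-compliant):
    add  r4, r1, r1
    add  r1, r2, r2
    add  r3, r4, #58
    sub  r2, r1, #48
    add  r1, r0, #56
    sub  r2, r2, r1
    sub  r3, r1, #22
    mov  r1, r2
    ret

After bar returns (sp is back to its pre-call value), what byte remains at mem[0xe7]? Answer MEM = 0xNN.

MEM = 0xc3

prologue: push r1 → mem[0xe7]=0xc3, sp=0xe7
prologue: push r4 → mem[0xe6]=0x50, sp=0xe6
body[0] add  r4, r1, r1 → r4=0x86
body[1] add  r1, r2, r2 → r1=0x1c
body[2] add  r3, r4, #58 → r3=0xc0
body[3] sub  r2, r1, #48 → r2=0xec
body[4] add  r1, r0, #56 → r1=0x55
body[5] sub  r2, r2, r1 → r2=0x97
body[6] sub  r3, r1, #22 → r3=0x3f
body[7] mov  r1, r2 → r1=0x97
epilogue: pop r4=0x50, sp=0xe7
epilogue: pop r1=0xc3, sp=0xe8
prologue pushed ['r1', 'r4'] at ['0xe7', '0xe6']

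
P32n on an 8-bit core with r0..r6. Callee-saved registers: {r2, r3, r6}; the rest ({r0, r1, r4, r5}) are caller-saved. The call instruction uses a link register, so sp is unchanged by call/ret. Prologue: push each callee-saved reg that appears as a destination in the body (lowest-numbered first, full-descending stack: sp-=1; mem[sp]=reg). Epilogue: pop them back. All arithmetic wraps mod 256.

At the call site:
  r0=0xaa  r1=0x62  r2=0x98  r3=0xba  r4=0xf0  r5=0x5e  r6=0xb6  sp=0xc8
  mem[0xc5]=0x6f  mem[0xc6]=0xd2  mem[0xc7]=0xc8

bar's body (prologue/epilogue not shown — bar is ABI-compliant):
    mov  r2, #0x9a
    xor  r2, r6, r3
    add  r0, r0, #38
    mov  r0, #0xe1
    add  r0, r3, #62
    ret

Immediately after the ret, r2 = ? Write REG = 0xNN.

REG = 0x98

prologue: push r2 → mem[0xc7]=0x98, sp=0xc7
body[0] mov  r2, #0x9a → r2=0x9a
body[1] xor  r2, r6, r3 → r2=0x0c
body[2] add  r0, r0, #38 → r0=0xd0
body[3] mov  r0, #0xe1 → r0=0xe1
body[4] add  r0, r3, #62 → r0=0xf8
epilogue: pop r2=0x98, sp=0xc8
r2 is callee-saved → restored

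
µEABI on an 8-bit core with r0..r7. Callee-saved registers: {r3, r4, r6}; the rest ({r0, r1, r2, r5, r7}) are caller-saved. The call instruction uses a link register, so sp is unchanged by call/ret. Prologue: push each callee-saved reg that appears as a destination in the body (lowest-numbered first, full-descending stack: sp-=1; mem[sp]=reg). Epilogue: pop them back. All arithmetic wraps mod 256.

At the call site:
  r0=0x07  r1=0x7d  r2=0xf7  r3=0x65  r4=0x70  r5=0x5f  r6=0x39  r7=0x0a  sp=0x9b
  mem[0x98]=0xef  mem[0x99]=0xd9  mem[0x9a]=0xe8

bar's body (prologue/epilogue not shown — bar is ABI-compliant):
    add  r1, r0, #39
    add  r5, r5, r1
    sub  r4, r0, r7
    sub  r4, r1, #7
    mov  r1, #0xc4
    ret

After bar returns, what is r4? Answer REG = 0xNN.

REG = 0x70

prologue: push r4 → mem[0x9a]=0x70, sp=0x9a
body[0] add  r1, r0, #39 → r1=0x2e
body[1] add  r5, r5, r1 → r5=0x8d
body[2] sub  r4, r0, r7 → r4=0xfd
body[3] sub  r4, r1, #7 → r4=0x27
body[4] mov  r1, #0xc4 → r1=0xc4
epilogue: pop r4=0x70, sp=0x9b
r4 is callee-saved → restored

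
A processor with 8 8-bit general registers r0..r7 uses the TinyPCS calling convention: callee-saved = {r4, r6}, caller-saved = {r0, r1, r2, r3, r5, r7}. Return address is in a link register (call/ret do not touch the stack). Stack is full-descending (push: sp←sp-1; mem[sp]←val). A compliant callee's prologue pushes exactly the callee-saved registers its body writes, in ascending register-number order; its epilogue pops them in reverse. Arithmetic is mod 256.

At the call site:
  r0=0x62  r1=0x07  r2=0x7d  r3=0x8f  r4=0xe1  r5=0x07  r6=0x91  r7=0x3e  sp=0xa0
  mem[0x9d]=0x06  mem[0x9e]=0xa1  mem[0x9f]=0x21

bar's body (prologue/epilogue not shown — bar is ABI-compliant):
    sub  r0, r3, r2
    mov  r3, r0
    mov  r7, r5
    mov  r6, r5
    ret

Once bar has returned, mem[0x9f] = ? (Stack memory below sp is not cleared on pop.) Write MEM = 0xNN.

MEM = 0x91

prologue: push r6 → mem[0x9f]=0x91, sp=0x9f
body[0] sub  r0, r3, r2 → r0=0x12
body[1] mov  r3, r0 → r3=0x12
body[2] mov  r7, r5 → r7=0x07
body[3] mov  r6, r5 → r6=0x07
epilogue: pop r6=0x91, sp=0xa0
prologue pushed ['r6'] at ['0x9f']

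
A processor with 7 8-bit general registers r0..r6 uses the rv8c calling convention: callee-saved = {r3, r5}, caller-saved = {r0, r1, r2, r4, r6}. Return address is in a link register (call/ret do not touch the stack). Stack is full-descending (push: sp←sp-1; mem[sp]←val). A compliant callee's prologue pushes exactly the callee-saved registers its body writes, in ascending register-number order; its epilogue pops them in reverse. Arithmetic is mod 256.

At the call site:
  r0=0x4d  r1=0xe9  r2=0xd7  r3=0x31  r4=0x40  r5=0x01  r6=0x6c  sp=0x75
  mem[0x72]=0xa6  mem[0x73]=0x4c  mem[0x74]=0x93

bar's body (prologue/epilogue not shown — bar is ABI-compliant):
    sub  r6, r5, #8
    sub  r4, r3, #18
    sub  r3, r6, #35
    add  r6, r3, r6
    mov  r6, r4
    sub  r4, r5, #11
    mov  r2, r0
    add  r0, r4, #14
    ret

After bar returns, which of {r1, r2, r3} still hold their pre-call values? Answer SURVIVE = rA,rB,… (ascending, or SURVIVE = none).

SURVIVE = r1,r3

prologue: push r3 → mem[0x74]=0x31, sp=0x74
body[0] sub  r6, r5, #8 → r6=0xf9
body[1] sub  r4, r3, #18 → r4=0x1f
body[2] sub  r3, r6, #35 → r3=0xd6
body[3] add  r6, r3, r6 → r6=0xcf
body[4] mov  r6, r4 → r6=0x1f
body[5] sub  r4, r5, #11 → r4=0xf6
body[6] mov  r2, r0 → r2=0x4d
body[7] add  r0, r4, #14 → r0=0x04
epilogue: pop r3=0x31, sp=0x75
r1: caller-saved, written=False
r2: caller-saved, written=True
r3: callee-saved, written=True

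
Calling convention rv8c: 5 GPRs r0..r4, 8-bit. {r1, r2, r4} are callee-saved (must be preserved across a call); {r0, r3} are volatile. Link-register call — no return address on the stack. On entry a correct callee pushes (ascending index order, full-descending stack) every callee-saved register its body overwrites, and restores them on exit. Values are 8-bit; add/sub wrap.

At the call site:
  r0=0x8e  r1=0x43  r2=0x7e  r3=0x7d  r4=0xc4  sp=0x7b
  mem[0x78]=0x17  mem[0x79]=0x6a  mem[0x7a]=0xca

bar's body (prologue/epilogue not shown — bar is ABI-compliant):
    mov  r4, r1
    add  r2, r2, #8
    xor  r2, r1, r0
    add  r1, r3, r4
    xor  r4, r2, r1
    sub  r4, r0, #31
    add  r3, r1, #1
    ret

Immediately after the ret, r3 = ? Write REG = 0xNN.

REG = 0xc1

prologue: push r1 -> mem[0x7a]=0x43, sp=0x7a
prologue: push r2 -> mem[0x79]=0x7e, sp=0x79
prologue: push r4 -> mem[0x78]=0xc4, sp=0x78
body[0] mov  r4, r1 -> r4=0x43
body[1] add  r2, r2, #8 -> r2=0x86
body[2] xor  r2, r1, r0 -> r2=0xcd
body[3] add  r1, r3, r4 -> r1=0xc0
body[4] xor  r4, r2, r1 -> r4=0x0d
body[5] sub  r4, r0, #31 -> r4=0x6f
body[6] add  r3, r1, #1 -> r3=0xc1
epilogue: pop r4=0xc4, sp=0x79
epilogue: pop r2=0x7e, sp=0x7a
epilogue: pop r1=0x43, sp=0x7b
r3 is caller-saved -> body value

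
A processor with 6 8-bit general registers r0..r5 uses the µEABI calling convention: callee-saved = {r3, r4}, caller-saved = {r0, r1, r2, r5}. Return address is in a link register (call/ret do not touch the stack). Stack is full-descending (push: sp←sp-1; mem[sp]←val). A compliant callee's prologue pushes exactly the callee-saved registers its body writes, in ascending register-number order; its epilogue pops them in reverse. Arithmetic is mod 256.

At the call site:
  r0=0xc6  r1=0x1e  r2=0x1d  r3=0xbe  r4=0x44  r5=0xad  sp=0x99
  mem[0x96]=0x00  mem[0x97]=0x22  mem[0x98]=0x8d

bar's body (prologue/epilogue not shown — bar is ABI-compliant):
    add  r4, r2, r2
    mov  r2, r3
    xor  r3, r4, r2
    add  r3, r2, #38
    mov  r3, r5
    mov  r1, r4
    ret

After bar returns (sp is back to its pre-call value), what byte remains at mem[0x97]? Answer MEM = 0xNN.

prologue: push r3 → mem[0x98]=0xbe, sp=0x98
prologue: push r4 → mem[0x97]=0x44, sp=0x97
body[0] add  r4, r2, r2 → r4=0x3a
body[1] mov  r2, r3 → r2=0xbe
body[2] xor  r3, r4, r2 → r3=0x84
body[3] add  r3, r2, #38 → r3=0xe4
body[4] mov  r3, r5 → r3=0xad
body[5] mov  r1, r4 → r1=0x3a
epilogue: pop r4=0x44, sp=0x98
epilogue: pop r3=0xbe, sp=0x99
prologue pushed ['r3', 'r4'] at ['0x98', '0x97']

MEM = 0x44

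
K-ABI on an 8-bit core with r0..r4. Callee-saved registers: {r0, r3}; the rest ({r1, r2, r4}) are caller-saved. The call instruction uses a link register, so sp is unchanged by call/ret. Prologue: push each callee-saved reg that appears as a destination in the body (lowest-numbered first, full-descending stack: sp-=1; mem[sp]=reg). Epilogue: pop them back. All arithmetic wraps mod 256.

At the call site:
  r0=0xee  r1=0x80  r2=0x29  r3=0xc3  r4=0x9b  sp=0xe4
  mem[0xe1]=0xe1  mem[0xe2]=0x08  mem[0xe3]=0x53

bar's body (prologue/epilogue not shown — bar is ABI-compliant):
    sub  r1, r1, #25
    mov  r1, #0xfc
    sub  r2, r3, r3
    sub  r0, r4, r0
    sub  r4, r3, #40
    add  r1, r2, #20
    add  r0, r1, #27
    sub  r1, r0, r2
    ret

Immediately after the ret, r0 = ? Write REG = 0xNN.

prologue: push r0 → mem[0xe3]=0xee, sp=0xe3
body[0] sub  r1, r1, #25 → r1=0x67
body[1] mov  r1, #0xfc → r1=0xfc
body[2] sub  r2, r3, r3 → r2=0x00
body[3] sub  r0, r4, r0 → r0=0xad
body[4] sub  r4, r3, #40 → r4=0x9b
body[5] add  r1, r2, #20 → r1=0x14
body[6] add  r0, r1, #27 → r0=0x2f
body[7] sub  r1, r0, r2 → r1=0x2f
epilogue: pop r0=0xee, sp=0xe4
r0 is callee-saved → restored

REG = 0xee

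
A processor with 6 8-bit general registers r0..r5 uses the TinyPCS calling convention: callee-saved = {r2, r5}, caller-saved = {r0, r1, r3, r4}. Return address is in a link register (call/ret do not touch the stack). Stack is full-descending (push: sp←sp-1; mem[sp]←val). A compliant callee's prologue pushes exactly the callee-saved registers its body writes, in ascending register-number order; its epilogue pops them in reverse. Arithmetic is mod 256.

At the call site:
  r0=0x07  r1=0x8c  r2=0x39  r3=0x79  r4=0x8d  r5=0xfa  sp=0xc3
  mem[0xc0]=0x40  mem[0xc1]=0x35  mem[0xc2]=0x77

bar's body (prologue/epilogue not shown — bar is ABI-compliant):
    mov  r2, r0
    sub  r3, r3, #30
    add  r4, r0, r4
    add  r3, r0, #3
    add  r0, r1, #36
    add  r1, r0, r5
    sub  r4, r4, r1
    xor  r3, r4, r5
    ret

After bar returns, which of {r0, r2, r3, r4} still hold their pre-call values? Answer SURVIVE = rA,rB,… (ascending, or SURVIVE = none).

SURVIVE = r2

prologue: push r2 → mem[0xc2]=0x39, sp=0xc2
body[0] mov  r2, r0 → r2=0x07
body[1] sub  r3, r3, #30 → r3=0x5b
body[2] add  r4, r0, r4 → r4=0x94
body[3] add  r3, r0, #3 → r3=0x0a
body[4] add  r0, r1, #36 → r0=0xb0
body[5] add  r1, r0, r5 → r1=0xaa
body[6] sub  r4, r4, r1 → r4=0xea
body[7] xor  r3, r4, r5 → r3=0x10
epilogue: pop r2=0x39, sp=0xc3
r0: caller-saved, written=True
r2: callee-saved, written=True
r3: caller-saved, written=True
r4: caller-saved, written=True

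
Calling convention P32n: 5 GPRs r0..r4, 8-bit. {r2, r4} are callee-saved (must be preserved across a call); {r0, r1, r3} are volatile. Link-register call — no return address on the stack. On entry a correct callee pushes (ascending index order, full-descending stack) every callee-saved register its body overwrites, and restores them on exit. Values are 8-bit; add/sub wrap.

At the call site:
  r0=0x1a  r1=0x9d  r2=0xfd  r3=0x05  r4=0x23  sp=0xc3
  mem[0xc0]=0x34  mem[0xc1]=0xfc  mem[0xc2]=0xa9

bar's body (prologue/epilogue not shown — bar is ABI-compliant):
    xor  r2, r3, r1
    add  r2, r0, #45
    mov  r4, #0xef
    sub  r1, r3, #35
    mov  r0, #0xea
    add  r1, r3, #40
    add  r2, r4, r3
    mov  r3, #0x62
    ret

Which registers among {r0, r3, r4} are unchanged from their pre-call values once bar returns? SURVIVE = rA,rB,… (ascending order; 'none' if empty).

prologue: push r2 -> mem[0xc2]=0xfd, sp=0xc2
prologue: push r4 -> mem[0xc1]=0x23, sp=0xc1
body[0] xor  r2, r3, r1 -> r2=0x98
body[1] add  r2, r0, #45 -> r2=0x47
body[2] mov  r4, #0xef -> r4=0xef
body[3] sub  r1, r3, #35 -> r1=0xe2
body[4] mov  r0, #0xea -> r0=0xea
body[5] add  r1, r3, #40 -> r1=0x2d
body[6] add  r2, r4, r3 -> r2=0xf4
body[7] mov  r3, #0x62 -> r3=0x62
epilogue: pop r4=0x23, sp=0xc2
epilogue: pop r2=0xfd, sp=0xc3
r0: caller-saved, written=True
r3: caller-saved, written=True
r4: callee-saved, written=True

SURVIVE = r4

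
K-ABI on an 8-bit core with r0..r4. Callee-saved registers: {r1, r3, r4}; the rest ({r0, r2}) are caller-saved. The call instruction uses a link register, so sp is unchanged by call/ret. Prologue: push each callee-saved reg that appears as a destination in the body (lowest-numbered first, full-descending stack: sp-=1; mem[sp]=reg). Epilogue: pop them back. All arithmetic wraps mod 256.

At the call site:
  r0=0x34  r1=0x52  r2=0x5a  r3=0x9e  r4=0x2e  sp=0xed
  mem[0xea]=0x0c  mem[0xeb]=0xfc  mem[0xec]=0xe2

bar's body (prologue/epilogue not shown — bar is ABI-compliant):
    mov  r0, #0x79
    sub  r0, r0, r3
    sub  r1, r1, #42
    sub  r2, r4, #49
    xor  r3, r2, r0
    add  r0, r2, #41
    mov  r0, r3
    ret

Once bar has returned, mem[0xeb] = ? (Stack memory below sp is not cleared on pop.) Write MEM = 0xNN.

prologue: push r1 → mem[0xec]=0x52, sp=0xec
prologue: push r3 → mem[0xeb]=0x9e, sp=0xeb
body[0] mov  r0, #0x79 → r0=0x79
body[1] sub  r0, r0, r3 → r0=0xdb
body[2] sub  r1, r1, #42 → r1=0x28
body[3] sub  r2, r4, #49 → r2=0xfd
body[4] xor  r3, r2, r0 → r3=0x26
body[5] add  r0, r2, #41 → r0=0x26
body[6] mov  r0, r3 → r0=0x26
epilogue: pop r3=0x9e, sp=0xec
epilogue: pop r1=0x52, sp=0xed
prologue pushed ['r1', 'r3'] at ['0xec', '0xeb']

MEM = 0x9e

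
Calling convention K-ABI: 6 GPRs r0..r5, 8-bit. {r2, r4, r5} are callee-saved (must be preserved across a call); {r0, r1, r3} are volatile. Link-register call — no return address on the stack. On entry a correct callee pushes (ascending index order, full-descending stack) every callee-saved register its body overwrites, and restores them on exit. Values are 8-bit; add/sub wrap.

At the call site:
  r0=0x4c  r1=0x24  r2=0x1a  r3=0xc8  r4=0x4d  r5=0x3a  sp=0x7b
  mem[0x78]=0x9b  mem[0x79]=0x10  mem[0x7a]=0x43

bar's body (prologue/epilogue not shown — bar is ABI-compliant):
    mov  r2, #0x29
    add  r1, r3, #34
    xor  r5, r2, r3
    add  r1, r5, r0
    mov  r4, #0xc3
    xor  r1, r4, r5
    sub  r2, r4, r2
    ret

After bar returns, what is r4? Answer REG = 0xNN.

prologue: push r2 -> mem[0x7a]=0x1a, sp=0x7a
prologue: push r4 -> mem[0x79]=0x4d, sp=0x79
prologue: push r5 -> mem[0x78]=0x3a, sp=0x78
body[0] mov  r2, #0x29 -> r2=0x29
body[1] add  r1, r3, #34 -> r1=0xea
body[2] xor  r5, r2, r3 -> r5=0xe1
body[3] add  r1, r5, r0 -> r1=0x2d
body[4] mov  r4, #0xc3 -> r4=0xc3
body[5] xor  r1, r4, r5 -> r1=0x22
body[6] sub  r2, r4, r2 -> r2=0x9a
epilogue: pop r5=0x3a, sp=0x79
epilogue: pop r4=0x4d, sp=0x7a
epilogue: pop r2=0x1a, sp=0x7b
r4 is callee-saved -> restored

REG = 0x4d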